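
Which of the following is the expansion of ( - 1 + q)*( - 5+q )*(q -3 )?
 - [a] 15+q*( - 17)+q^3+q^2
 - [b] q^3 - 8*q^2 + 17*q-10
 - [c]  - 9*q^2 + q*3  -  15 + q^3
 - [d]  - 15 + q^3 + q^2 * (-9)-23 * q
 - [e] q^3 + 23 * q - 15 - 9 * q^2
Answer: e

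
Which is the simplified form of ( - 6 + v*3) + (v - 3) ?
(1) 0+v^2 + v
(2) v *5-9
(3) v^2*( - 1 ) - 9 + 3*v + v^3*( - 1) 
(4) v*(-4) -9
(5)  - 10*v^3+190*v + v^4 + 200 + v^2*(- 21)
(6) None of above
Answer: 6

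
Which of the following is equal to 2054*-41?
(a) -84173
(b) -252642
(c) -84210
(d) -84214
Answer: d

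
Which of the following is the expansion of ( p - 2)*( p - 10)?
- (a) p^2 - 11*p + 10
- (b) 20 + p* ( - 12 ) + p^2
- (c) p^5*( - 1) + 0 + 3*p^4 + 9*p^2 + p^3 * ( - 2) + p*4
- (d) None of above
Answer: b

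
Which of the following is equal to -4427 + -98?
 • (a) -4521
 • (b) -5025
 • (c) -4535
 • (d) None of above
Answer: d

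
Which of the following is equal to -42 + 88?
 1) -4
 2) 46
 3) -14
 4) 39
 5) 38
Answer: 2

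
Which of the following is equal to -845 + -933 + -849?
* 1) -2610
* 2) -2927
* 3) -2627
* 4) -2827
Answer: 3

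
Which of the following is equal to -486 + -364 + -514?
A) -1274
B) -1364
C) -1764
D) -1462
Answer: B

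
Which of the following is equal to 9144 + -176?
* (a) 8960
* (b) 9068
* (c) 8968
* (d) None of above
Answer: c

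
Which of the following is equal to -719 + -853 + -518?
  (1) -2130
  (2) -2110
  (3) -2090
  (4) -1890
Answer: 3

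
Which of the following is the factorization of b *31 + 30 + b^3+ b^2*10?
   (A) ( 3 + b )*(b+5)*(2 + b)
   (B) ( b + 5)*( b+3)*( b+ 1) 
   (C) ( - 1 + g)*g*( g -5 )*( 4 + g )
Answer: A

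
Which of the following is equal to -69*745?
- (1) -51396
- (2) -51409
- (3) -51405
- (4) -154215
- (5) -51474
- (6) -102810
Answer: 3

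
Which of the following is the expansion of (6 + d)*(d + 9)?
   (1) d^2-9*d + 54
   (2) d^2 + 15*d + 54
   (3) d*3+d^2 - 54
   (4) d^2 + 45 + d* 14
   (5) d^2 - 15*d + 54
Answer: 2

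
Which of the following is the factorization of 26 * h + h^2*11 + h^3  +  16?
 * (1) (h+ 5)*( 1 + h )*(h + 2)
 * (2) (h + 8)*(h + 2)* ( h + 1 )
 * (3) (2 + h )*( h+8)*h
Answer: 2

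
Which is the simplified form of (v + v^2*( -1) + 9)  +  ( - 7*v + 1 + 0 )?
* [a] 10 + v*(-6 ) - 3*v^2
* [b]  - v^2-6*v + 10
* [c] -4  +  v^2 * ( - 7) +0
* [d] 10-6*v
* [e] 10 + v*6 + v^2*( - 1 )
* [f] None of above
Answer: b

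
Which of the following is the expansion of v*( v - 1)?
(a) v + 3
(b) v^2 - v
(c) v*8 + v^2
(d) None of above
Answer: b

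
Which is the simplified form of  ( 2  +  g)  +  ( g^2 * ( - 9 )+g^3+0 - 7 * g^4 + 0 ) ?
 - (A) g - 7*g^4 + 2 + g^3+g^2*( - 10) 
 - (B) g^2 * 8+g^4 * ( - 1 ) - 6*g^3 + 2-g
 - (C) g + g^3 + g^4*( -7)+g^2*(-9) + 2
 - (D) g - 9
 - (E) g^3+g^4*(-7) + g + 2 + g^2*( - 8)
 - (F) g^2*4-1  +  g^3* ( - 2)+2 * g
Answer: C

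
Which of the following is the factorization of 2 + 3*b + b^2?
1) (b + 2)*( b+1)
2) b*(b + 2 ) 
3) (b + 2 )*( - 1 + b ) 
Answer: 1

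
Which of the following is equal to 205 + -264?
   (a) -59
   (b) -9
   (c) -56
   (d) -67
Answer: a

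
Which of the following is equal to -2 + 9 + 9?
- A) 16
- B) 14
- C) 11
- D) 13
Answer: A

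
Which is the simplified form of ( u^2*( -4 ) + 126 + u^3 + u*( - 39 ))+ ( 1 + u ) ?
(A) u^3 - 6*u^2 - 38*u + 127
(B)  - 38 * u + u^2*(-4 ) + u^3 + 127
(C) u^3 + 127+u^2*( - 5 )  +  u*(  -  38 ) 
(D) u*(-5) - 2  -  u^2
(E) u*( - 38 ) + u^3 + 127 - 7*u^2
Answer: B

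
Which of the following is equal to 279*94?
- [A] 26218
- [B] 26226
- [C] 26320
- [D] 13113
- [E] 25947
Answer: B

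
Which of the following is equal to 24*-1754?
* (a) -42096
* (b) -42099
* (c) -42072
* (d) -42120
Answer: a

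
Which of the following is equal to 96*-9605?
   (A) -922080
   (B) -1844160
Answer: A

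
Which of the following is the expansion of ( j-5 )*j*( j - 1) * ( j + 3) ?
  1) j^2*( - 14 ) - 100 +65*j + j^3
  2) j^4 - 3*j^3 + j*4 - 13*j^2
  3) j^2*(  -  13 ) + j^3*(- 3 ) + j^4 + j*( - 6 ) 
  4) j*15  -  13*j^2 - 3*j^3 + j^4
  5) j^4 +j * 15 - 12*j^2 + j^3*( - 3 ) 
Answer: 4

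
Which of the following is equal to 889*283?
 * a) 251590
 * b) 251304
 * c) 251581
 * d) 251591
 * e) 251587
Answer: e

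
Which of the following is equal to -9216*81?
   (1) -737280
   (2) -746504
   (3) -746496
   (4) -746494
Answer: 3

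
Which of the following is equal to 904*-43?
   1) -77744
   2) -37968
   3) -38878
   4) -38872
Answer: 4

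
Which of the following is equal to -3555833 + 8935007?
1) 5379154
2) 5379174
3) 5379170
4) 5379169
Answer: 2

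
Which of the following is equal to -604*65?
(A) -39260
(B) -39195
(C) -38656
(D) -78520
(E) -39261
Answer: A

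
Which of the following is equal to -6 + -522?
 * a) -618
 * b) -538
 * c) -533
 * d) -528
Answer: d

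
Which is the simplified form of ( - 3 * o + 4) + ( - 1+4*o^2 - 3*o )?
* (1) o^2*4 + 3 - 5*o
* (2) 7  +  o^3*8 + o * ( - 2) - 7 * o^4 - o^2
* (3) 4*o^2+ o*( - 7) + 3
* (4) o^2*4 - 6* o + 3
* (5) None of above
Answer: 4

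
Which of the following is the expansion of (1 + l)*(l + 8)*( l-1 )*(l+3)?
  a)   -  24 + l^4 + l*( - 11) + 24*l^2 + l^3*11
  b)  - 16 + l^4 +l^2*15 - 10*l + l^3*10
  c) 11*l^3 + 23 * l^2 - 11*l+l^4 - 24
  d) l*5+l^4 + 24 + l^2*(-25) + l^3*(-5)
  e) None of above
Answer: c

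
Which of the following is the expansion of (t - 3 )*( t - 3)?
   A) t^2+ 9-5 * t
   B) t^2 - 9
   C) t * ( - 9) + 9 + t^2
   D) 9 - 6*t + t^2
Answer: D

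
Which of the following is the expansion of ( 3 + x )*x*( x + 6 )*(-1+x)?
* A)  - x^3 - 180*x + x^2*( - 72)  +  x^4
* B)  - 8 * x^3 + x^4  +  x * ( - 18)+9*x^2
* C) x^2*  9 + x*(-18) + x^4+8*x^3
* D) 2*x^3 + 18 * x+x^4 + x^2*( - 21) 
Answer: C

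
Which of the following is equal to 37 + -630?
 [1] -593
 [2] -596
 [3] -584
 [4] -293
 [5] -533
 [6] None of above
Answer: 1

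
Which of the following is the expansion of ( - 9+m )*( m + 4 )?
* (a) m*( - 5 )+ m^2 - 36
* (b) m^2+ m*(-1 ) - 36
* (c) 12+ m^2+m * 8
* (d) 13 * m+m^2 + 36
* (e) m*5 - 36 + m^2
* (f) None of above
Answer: a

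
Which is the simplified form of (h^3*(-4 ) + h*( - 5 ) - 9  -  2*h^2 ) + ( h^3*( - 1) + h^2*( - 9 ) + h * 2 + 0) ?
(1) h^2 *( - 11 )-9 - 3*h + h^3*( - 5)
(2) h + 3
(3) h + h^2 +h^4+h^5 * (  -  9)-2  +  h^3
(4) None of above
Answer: 1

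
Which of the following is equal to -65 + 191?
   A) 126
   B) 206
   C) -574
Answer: A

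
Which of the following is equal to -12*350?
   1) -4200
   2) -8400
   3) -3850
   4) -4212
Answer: 1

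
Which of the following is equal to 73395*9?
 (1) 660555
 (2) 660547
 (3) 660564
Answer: 1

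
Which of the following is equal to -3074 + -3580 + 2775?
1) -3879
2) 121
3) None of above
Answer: 1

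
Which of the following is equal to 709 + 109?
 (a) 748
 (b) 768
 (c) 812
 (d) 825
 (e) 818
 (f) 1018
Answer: e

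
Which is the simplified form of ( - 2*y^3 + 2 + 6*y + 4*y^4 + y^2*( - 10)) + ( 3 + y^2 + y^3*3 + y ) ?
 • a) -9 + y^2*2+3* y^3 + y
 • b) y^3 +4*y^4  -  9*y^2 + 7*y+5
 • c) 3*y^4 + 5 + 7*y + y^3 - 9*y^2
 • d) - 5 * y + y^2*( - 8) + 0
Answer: b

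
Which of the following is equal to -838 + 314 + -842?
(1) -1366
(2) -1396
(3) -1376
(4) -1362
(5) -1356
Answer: 1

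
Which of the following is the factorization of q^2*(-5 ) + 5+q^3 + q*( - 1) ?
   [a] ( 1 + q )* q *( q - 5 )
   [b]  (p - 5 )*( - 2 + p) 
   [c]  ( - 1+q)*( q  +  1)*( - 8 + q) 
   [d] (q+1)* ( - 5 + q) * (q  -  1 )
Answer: d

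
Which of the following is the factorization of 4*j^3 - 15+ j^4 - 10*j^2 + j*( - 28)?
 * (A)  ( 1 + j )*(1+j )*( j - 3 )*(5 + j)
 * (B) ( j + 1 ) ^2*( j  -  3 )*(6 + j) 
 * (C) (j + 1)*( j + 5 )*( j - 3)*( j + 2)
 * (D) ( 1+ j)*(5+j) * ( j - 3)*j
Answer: A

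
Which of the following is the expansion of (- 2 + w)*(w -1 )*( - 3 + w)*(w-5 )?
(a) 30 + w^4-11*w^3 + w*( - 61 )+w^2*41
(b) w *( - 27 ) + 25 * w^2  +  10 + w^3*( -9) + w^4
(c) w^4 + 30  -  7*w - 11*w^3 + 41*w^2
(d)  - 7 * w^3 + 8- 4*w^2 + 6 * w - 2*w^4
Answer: a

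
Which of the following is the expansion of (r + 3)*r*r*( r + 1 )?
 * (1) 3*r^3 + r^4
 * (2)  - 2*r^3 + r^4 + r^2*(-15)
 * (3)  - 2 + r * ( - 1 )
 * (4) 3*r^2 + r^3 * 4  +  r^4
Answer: 4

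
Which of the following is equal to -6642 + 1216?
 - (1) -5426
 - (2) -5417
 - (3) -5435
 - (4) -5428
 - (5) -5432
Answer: 1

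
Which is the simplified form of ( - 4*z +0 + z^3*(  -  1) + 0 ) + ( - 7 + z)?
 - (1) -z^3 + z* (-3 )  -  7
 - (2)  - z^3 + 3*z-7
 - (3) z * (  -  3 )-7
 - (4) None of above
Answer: 1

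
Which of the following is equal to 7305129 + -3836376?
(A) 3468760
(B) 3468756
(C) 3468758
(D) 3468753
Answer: D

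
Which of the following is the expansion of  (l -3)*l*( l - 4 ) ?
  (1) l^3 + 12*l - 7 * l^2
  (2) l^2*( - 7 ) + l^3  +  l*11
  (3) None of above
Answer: 1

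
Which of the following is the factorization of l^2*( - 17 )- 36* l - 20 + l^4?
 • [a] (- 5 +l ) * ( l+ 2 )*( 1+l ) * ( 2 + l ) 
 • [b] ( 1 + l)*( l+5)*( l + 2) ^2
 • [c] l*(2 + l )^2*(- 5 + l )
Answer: a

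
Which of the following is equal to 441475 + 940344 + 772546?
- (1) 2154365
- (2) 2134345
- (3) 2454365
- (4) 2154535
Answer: 1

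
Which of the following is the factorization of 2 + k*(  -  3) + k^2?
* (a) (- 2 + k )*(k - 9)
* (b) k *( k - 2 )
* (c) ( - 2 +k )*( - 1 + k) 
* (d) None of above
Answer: c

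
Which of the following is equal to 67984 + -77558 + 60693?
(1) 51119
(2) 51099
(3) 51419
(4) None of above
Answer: 1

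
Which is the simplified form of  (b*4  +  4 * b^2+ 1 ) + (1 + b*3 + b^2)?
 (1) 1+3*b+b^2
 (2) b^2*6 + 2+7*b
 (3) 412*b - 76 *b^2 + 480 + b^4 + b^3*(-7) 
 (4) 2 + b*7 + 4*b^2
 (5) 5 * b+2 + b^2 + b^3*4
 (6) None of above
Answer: 6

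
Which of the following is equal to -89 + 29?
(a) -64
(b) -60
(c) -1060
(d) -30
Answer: b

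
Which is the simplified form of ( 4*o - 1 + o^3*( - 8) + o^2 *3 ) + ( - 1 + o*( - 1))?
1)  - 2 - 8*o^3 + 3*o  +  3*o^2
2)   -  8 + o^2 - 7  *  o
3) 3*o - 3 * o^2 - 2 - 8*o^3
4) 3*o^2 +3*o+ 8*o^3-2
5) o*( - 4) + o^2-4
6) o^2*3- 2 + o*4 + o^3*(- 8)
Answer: 1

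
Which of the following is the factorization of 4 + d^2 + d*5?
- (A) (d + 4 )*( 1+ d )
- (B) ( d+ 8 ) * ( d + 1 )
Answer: A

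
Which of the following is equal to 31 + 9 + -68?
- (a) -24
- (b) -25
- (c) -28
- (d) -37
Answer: c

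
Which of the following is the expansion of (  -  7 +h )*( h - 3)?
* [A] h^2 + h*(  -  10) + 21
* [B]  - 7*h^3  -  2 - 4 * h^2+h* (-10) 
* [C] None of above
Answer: A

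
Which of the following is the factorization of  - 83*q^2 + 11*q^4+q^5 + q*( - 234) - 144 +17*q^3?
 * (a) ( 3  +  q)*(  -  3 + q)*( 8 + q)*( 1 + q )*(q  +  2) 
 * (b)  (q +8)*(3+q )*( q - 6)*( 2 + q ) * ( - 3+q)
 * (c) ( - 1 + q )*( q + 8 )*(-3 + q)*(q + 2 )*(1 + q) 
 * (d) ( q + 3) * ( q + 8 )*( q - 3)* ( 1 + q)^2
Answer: a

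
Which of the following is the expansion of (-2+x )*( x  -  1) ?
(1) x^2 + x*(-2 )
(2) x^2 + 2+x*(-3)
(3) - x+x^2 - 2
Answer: 2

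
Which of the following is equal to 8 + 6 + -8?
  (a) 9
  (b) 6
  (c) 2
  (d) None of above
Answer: b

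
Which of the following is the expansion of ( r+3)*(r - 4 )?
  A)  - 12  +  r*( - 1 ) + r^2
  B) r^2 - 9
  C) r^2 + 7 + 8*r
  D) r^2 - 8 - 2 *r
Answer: A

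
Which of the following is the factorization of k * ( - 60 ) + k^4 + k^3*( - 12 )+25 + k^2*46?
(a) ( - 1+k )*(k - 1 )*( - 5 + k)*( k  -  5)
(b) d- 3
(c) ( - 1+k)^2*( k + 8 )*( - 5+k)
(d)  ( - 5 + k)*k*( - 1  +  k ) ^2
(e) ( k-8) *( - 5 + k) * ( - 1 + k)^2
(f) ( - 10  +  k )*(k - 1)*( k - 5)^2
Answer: a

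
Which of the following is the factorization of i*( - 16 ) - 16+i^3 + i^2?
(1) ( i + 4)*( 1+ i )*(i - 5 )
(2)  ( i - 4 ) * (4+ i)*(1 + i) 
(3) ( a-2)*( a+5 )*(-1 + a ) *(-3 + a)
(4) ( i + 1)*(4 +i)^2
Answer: 2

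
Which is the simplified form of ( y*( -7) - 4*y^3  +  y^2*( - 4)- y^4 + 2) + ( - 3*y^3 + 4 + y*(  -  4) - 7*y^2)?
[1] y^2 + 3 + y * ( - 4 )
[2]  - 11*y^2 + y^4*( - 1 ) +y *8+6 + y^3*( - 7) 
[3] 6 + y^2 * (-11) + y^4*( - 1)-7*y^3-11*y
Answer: 3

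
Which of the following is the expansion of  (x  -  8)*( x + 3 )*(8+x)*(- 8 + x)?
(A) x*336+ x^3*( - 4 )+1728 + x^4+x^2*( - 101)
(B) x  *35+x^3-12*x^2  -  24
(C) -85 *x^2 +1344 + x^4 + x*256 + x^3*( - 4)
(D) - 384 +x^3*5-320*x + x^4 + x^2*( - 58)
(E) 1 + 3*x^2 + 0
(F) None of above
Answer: F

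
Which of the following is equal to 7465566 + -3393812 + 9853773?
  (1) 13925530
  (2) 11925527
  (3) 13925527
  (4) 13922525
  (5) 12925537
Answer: 3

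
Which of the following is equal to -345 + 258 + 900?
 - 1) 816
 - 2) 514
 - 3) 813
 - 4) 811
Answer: 3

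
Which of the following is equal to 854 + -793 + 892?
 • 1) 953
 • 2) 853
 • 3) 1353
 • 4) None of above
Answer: 1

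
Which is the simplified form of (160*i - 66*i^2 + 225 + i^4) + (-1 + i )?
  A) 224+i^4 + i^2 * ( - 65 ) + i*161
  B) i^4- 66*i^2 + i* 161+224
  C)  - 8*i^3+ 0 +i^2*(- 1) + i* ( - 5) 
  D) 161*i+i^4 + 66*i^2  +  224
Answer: B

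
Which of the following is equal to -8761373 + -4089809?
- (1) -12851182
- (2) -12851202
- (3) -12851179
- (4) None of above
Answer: 1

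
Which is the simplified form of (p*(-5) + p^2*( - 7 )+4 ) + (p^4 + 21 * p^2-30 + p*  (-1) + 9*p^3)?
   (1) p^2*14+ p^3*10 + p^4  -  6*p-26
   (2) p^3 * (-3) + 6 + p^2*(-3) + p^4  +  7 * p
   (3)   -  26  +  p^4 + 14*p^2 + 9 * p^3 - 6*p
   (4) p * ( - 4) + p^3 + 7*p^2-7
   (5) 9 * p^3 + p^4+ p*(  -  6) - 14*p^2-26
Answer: 3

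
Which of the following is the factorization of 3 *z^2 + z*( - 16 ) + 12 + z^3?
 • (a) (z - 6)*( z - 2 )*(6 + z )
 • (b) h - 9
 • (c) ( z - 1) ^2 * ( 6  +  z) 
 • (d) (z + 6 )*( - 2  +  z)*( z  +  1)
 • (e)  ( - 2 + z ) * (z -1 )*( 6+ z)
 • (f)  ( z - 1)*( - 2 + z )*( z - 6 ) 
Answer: e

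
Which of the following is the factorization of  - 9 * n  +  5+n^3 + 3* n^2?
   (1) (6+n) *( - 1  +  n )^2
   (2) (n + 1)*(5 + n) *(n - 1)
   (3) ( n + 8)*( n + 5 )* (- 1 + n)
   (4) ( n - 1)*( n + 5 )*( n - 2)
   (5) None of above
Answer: 5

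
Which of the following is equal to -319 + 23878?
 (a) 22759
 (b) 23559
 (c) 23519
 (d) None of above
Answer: b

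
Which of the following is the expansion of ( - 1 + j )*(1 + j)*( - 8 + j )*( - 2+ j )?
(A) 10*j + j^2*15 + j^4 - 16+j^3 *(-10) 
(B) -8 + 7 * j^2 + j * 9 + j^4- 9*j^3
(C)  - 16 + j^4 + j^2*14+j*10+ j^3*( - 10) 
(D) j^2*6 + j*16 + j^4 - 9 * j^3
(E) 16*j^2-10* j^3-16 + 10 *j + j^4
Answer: A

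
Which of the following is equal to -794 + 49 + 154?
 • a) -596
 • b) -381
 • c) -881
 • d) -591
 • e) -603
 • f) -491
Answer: d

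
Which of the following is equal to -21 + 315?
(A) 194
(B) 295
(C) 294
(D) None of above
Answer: C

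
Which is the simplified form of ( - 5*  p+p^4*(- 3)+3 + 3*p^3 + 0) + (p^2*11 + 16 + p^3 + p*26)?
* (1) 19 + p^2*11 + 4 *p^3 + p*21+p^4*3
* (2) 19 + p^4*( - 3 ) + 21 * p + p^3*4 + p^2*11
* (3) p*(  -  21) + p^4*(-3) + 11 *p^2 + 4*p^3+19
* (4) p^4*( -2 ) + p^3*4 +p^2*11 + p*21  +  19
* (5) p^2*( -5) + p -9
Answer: 2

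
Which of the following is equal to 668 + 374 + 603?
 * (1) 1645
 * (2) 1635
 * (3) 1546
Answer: 1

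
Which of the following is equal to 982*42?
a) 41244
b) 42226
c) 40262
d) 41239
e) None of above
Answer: a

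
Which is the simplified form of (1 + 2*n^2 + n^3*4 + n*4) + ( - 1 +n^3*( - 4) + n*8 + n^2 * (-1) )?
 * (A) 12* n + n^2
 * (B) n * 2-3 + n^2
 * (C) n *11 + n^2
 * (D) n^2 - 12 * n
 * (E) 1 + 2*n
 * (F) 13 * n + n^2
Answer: A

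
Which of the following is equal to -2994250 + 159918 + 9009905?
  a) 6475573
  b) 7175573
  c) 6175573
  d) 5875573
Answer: c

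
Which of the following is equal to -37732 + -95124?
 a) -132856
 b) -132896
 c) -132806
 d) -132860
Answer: a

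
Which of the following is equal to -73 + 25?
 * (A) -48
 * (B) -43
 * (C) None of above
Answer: A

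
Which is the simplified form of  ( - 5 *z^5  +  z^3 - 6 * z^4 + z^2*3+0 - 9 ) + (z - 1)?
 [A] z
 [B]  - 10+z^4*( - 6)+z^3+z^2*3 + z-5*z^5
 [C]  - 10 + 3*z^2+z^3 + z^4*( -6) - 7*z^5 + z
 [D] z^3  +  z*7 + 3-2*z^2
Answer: B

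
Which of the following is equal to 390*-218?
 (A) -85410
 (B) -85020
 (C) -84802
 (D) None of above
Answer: B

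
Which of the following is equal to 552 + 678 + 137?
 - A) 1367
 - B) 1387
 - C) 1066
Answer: A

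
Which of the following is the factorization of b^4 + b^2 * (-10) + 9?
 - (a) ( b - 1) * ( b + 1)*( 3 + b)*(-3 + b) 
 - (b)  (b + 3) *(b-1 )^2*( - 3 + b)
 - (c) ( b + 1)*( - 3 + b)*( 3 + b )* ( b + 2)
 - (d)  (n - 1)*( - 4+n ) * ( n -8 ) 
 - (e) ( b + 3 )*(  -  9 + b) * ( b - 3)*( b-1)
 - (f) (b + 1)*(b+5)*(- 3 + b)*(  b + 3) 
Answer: a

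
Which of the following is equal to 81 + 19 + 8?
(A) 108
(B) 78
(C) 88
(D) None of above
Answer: A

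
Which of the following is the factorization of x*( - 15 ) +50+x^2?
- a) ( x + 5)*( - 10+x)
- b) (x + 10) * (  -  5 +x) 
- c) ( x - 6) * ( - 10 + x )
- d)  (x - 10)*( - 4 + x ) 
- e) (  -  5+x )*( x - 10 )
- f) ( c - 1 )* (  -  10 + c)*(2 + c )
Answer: e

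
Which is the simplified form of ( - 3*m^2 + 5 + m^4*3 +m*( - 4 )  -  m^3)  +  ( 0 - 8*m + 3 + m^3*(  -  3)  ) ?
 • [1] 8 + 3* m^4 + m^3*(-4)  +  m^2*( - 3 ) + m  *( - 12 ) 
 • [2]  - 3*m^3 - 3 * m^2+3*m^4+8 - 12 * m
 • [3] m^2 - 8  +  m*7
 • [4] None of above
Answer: 1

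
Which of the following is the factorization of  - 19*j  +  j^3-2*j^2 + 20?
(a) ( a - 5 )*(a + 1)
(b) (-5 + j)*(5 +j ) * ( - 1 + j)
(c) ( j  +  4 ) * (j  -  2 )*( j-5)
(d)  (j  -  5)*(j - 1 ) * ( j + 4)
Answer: d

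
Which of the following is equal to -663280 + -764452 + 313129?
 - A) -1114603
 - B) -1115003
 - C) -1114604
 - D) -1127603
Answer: A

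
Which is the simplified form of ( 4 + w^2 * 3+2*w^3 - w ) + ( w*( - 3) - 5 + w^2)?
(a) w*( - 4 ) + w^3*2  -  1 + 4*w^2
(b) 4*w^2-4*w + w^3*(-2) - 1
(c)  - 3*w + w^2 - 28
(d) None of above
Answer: a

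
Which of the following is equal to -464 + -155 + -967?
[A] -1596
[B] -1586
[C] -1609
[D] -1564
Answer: B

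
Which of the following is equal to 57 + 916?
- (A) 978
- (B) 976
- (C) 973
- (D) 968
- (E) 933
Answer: C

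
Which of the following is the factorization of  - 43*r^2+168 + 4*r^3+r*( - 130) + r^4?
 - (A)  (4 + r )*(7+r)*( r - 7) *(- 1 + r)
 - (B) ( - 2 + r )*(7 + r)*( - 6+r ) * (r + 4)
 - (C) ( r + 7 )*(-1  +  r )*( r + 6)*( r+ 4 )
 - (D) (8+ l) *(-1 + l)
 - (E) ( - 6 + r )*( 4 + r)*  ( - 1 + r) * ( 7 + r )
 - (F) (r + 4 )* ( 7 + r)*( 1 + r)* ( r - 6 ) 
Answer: E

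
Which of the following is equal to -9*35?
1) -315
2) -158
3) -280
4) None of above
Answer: 1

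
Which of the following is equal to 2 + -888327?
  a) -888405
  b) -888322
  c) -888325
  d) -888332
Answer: c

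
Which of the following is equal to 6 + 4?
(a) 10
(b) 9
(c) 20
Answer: a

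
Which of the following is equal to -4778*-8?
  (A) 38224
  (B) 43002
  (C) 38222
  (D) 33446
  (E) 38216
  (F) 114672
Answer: A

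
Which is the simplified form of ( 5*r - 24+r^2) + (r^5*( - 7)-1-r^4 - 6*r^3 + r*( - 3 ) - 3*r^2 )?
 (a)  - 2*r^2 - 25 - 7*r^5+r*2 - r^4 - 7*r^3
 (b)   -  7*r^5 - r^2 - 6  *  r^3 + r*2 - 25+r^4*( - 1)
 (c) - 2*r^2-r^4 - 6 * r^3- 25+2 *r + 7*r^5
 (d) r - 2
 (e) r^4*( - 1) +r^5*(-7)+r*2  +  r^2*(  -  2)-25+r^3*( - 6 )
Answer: e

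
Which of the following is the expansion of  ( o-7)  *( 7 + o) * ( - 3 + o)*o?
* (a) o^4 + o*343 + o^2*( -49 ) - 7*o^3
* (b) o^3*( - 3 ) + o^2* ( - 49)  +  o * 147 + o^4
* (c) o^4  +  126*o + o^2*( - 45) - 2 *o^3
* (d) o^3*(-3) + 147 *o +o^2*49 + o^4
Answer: b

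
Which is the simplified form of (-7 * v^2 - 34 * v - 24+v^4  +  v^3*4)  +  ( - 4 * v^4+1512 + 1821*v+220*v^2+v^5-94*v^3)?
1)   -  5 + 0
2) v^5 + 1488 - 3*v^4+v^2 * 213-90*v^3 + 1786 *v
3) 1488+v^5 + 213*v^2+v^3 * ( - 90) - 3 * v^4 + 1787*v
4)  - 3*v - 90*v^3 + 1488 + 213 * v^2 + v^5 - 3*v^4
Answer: 3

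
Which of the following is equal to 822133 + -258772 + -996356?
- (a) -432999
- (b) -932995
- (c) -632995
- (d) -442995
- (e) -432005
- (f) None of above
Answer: f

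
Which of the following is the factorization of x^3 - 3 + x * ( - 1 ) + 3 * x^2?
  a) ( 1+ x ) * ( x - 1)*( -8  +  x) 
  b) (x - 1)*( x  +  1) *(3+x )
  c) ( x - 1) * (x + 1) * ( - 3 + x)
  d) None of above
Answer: b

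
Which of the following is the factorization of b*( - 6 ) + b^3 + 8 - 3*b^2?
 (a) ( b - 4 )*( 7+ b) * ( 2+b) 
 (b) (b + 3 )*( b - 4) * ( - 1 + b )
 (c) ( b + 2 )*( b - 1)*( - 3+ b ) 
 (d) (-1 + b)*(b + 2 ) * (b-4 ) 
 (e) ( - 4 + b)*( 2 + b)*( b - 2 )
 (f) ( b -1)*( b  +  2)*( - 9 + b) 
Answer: d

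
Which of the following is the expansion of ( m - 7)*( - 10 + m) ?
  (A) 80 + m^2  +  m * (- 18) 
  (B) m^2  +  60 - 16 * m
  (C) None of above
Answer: C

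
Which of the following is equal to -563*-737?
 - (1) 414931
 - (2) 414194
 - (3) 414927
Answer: 1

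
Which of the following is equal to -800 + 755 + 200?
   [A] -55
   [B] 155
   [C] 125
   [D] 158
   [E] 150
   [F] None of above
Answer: B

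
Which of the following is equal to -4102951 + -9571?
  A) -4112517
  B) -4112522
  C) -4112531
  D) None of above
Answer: B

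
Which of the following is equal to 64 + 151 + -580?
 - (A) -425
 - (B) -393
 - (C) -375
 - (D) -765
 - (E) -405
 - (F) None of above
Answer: F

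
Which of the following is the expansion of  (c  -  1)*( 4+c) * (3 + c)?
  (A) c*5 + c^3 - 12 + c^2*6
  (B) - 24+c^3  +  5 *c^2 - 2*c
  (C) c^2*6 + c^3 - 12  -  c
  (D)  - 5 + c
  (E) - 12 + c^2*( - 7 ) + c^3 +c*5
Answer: A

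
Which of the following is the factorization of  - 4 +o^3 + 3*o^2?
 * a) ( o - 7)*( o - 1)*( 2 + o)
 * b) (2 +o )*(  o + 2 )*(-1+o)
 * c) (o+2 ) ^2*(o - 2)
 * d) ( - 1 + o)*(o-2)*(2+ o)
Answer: b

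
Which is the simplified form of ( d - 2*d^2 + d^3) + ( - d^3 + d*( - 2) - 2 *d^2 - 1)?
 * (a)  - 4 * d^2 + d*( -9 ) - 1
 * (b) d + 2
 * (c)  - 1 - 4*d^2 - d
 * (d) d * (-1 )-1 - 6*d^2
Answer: c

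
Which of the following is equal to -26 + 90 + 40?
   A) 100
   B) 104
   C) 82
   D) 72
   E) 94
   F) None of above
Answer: B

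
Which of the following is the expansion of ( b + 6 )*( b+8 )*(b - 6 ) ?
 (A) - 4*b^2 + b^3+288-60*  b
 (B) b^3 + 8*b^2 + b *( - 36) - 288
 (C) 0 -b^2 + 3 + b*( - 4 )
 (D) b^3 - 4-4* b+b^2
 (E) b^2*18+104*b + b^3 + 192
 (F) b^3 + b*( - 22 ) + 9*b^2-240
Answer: B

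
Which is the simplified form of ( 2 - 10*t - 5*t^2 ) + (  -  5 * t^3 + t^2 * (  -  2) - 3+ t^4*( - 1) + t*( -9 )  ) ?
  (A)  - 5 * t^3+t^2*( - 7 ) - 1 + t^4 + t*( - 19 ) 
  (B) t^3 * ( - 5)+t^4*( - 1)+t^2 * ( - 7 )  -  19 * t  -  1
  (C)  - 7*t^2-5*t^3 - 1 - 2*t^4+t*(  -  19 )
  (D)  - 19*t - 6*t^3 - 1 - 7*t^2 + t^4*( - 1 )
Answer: B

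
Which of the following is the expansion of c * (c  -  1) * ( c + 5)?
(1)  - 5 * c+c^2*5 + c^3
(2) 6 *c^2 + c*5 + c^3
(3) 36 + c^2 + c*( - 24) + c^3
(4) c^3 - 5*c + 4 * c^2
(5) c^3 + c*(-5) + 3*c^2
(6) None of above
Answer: 4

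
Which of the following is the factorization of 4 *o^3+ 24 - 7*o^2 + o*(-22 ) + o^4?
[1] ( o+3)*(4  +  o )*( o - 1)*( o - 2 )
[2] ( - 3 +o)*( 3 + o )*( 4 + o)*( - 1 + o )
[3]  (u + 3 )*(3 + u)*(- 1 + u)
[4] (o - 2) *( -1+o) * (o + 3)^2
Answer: 1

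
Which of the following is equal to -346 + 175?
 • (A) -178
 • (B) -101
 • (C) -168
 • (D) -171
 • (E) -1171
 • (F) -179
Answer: D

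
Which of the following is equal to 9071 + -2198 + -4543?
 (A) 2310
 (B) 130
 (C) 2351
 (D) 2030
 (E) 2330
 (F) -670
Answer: E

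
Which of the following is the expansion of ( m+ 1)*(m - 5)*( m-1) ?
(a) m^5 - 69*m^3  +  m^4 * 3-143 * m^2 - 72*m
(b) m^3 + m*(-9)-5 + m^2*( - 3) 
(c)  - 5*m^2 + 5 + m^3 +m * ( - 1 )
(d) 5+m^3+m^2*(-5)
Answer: c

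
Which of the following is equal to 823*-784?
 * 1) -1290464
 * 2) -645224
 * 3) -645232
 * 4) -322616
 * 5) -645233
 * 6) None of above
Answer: 3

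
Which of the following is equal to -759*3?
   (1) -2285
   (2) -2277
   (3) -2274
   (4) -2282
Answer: 2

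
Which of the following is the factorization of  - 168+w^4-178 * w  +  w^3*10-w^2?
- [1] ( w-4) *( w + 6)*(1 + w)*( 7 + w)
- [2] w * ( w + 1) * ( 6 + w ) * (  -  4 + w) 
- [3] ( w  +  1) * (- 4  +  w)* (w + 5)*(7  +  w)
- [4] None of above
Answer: 1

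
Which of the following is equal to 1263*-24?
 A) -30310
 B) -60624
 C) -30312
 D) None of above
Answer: C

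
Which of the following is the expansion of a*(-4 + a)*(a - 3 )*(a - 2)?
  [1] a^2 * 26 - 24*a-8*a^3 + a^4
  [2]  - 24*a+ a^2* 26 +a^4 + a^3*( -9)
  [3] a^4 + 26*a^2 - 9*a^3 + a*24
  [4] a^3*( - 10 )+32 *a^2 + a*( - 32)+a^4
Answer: 2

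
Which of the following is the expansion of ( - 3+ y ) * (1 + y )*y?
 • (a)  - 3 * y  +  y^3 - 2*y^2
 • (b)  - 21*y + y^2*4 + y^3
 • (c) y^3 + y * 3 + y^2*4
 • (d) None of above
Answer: a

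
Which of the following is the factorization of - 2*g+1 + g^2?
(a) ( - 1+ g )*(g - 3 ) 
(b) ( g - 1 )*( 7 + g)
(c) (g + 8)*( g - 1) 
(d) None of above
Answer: d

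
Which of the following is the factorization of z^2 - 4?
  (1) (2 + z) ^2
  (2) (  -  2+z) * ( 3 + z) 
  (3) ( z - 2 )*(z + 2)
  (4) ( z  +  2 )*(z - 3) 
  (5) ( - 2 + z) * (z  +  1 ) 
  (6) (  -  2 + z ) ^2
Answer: 3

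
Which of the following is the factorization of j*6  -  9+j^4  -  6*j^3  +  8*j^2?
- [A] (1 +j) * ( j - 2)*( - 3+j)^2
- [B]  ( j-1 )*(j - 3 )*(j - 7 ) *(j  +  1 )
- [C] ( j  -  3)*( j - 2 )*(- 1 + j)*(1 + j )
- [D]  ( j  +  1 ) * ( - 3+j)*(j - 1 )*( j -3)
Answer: D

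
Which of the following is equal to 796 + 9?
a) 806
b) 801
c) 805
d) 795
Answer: c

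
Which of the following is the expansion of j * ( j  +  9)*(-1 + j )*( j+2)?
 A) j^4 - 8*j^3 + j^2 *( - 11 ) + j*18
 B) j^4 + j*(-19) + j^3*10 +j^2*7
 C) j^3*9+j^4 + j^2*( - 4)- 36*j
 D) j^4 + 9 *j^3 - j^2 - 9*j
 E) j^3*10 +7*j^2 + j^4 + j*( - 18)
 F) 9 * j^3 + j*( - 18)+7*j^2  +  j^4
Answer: E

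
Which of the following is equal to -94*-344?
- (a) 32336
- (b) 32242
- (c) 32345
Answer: a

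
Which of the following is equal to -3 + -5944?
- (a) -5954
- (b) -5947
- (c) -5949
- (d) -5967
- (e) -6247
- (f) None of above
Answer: b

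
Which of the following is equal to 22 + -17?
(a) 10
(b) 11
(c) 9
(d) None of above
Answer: d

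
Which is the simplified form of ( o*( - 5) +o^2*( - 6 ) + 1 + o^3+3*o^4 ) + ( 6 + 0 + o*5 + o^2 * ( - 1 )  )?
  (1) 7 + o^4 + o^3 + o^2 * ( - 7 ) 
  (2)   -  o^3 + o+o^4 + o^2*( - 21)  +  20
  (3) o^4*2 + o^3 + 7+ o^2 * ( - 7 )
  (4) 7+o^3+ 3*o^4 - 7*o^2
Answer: 4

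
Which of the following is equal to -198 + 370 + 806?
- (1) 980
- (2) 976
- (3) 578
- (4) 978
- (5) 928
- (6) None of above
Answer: 4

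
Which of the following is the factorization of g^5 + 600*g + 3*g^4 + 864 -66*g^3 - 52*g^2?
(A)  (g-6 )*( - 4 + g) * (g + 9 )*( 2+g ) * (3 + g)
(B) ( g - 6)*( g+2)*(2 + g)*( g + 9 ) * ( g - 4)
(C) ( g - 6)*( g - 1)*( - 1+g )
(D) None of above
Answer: B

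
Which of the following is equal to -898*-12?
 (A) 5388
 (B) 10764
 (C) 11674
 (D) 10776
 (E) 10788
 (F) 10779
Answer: D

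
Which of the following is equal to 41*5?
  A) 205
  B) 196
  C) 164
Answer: A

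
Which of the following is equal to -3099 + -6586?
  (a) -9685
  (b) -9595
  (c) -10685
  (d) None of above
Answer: a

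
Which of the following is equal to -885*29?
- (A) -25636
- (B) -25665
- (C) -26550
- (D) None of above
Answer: B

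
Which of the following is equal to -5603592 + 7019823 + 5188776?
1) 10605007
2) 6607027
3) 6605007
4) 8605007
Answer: 3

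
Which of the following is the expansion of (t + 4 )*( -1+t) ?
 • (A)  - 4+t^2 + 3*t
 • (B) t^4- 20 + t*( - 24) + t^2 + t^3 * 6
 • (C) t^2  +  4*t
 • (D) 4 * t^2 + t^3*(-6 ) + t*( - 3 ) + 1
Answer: A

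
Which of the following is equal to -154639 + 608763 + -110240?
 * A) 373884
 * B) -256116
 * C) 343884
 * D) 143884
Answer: C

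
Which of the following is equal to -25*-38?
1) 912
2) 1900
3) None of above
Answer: 3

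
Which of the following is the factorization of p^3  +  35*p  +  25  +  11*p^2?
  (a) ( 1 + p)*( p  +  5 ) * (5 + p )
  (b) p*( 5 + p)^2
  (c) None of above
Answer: a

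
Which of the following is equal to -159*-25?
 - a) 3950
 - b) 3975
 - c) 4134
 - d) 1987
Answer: b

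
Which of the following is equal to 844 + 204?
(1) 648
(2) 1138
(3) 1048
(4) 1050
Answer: 3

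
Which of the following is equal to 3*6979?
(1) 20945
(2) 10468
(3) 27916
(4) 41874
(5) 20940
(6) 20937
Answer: 6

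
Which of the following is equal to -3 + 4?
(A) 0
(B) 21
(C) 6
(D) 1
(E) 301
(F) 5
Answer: D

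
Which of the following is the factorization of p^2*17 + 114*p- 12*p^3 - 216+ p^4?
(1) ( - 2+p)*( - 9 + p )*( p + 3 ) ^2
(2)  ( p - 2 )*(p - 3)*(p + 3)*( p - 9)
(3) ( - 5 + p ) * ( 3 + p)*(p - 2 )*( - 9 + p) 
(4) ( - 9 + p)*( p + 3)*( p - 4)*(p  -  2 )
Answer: 4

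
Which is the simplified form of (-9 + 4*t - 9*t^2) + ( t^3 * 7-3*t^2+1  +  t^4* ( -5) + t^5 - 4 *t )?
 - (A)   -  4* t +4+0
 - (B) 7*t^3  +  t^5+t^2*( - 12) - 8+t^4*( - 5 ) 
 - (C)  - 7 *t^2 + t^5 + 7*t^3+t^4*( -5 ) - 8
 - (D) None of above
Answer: B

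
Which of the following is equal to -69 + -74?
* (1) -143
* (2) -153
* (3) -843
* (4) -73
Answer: 1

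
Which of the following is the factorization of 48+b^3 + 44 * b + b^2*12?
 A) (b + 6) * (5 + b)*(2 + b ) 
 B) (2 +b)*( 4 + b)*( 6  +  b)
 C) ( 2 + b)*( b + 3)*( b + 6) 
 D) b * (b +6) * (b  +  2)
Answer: B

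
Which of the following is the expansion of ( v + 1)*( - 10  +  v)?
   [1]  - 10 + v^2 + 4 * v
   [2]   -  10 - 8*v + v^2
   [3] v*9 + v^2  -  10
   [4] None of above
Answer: 4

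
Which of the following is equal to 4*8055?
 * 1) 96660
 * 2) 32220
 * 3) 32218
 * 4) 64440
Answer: 2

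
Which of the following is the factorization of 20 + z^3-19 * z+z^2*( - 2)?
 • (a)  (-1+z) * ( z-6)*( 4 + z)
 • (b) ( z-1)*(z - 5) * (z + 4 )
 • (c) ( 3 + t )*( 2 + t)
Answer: b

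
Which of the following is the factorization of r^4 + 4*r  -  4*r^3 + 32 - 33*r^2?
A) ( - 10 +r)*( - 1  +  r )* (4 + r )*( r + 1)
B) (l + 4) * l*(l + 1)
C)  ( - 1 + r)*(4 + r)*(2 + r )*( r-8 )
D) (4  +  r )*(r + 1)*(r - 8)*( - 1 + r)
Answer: D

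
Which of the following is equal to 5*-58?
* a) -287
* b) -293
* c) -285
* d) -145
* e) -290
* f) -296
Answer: e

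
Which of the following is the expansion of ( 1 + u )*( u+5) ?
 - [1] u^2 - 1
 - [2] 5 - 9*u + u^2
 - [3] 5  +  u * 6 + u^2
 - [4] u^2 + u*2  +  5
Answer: 3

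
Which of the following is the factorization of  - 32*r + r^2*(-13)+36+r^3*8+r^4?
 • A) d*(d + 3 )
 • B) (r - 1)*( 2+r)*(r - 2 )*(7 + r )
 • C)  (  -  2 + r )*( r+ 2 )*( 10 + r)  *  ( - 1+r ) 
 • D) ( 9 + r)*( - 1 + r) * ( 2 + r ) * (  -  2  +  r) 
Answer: D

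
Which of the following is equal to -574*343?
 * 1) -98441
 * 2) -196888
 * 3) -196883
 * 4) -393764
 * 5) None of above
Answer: 5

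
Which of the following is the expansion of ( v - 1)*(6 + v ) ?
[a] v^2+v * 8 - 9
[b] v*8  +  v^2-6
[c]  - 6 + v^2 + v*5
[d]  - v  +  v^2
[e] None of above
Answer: c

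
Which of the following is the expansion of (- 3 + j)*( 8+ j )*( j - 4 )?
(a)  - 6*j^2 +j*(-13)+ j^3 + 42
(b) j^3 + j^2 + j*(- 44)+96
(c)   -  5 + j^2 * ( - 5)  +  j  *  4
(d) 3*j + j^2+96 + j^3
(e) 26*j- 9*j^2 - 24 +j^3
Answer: b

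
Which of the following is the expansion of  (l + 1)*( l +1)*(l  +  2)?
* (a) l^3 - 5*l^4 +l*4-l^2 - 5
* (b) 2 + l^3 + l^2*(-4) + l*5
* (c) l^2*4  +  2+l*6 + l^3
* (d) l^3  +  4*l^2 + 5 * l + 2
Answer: d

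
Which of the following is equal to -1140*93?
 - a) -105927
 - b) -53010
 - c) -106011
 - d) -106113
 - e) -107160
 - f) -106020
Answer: f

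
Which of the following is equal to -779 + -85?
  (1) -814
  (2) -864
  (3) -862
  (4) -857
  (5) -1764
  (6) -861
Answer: 2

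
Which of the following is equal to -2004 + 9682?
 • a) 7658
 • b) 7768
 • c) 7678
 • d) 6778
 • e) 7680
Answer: c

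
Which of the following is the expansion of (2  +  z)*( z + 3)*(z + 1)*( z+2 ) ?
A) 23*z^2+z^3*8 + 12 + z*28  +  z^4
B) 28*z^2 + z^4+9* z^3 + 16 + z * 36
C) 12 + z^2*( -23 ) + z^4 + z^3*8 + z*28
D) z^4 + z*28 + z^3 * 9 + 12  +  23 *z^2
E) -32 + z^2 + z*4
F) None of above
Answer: A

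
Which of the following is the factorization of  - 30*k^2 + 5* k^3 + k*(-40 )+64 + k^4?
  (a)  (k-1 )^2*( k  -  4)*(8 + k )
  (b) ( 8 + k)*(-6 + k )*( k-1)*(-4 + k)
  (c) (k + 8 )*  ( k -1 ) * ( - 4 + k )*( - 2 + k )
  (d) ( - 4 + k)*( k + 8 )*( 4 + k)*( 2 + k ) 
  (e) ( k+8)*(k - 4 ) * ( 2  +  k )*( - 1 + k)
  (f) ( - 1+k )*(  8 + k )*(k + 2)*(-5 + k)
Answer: e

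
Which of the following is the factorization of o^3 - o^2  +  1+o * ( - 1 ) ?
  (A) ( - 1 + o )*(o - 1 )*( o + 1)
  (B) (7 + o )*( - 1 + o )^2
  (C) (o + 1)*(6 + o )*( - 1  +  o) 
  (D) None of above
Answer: A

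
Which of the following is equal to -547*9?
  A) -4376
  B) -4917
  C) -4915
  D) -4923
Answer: D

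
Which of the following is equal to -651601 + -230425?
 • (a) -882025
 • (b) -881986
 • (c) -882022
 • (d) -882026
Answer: d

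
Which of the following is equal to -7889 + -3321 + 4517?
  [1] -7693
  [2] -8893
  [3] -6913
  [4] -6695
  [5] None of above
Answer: 5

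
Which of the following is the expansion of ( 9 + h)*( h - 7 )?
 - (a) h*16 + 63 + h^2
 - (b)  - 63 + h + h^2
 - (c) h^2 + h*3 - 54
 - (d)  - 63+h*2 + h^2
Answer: d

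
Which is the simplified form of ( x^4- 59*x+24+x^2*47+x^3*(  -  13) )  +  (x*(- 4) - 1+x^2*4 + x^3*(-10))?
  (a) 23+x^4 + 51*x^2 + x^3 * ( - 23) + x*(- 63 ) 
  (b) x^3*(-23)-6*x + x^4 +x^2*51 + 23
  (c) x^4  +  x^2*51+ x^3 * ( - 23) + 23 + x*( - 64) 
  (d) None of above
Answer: a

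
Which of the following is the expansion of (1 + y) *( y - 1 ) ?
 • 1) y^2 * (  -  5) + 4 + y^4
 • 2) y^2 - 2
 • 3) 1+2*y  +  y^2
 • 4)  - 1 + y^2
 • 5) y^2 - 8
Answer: 4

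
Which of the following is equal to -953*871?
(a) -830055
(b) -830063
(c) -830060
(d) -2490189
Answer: b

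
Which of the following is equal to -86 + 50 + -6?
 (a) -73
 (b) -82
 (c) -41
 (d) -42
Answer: d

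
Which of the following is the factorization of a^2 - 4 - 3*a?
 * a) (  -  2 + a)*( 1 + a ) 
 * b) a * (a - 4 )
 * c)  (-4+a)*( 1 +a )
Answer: c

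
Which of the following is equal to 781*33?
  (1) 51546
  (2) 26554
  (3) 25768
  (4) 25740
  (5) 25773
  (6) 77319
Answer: 5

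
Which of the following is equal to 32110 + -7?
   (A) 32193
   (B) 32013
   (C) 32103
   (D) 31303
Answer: C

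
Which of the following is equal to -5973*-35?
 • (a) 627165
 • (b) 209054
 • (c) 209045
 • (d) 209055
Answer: d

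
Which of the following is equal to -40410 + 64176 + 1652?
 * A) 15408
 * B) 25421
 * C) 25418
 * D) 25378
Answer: C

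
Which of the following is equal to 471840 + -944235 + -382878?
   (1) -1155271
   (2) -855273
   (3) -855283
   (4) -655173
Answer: 2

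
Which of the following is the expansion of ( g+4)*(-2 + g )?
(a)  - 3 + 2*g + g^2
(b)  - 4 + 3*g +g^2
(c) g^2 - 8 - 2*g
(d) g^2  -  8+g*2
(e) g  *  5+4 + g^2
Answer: d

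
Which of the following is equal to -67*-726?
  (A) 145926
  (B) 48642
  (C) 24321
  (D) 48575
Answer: B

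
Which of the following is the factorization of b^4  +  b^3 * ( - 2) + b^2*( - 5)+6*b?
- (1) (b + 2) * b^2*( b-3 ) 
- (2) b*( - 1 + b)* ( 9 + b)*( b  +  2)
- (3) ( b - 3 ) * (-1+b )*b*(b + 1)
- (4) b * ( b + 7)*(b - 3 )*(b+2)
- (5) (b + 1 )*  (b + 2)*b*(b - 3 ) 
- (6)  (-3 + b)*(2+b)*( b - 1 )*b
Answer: 6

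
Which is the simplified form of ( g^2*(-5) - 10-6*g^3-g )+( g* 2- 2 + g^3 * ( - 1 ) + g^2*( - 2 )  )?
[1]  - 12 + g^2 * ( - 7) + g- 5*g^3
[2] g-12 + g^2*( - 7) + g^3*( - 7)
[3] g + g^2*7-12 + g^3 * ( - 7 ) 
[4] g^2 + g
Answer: 2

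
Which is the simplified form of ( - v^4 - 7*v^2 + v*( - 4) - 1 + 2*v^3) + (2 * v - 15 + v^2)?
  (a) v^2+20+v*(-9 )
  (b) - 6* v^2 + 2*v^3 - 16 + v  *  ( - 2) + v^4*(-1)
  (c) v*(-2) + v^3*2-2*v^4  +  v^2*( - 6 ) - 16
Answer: b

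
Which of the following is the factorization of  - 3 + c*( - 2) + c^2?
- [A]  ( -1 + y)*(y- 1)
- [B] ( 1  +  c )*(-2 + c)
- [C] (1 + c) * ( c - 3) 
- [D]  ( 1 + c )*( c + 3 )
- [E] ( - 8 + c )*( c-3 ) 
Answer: C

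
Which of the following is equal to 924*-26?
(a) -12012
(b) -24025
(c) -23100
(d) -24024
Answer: d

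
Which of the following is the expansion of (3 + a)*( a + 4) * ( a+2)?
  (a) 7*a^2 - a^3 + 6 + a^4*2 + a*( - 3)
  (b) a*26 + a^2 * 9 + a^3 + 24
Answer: b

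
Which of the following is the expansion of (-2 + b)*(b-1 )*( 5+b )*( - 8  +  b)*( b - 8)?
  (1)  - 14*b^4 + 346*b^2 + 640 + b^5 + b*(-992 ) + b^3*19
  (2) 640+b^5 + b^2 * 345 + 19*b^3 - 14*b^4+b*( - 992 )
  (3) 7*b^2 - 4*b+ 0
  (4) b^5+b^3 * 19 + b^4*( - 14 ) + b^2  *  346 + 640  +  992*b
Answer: 1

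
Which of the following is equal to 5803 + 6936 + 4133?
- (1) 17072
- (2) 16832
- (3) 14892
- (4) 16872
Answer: 4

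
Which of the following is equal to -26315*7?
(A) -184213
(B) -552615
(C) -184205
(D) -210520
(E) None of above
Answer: C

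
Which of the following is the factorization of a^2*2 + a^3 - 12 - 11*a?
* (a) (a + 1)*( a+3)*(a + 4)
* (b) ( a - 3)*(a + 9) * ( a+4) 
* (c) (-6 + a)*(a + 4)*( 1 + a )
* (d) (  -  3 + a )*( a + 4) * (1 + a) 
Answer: d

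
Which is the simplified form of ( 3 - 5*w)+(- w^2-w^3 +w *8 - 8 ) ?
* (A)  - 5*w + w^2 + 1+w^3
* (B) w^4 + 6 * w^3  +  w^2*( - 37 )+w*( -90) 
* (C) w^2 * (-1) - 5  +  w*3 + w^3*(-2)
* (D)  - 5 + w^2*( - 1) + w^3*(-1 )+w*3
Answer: D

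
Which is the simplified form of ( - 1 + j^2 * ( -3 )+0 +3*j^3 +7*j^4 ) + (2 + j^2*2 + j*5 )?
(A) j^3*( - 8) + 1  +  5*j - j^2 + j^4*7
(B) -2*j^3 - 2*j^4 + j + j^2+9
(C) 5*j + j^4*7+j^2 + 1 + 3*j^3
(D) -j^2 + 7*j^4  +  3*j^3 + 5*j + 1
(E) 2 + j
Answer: D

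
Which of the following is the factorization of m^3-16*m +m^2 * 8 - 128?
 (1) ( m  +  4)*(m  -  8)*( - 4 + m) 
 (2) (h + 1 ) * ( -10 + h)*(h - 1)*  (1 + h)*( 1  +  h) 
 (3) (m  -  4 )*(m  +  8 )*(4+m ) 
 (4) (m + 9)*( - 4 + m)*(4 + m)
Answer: 3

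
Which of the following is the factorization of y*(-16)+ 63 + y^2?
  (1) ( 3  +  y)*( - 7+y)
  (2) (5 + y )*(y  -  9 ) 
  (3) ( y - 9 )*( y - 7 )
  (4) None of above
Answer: 3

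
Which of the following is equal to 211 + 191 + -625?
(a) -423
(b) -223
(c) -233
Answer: b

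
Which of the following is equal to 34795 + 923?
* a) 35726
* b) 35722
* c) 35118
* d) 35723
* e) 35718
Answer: e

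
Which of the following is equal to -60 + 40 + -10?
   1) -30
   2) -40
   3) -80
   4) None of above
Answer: 1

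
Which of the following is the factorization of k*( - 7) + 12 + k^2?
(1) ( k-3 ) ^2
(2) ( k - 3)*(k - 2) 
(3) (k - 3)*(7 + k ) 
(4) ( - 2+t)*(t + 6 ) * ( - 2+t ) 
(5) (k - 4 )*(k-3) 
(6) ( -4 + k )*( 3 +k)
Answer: 5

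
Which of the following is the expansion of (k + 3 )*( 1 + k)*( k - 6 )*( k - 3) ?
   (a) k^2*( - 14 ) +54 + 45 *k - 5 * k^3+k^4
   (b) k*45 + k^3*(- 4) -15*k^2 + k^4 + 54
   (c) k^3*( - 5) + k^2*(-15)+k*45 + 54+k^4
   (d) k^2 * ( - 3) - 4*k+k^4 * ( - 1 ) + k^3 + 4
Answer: c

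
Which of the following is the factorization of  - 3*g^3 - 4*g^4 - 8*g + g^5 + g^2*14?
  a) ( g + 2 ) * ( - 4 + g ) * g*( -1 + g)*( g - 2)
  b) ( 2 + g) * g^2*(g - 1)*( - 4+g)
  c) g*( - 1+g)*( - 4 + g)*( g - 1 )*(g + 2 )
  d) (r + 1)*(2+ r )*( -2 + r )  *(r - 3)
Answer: c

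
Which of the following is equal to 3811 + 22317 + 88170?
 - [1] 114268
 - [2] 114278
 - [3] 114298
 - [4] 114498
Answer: 3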